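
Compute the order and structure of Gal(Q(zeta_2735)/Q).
|Gal(Q(zeta_2735)/Q)| = phi(2735) = 2184; group ≅ (Z/2735Z)^* ≅ Z/4Z × Z/546Z

The n-th cyclotomic polynomial Φ_2735(x) is the minimal polynomial of zeta_2735 over Q and has degree phi(2735) = 2184. So Q(zeta_2735) is a degree-2184 Galois extension with Galois group (Z/2735Z)^*. By CRT, (Z/2735Z)^* ≅ (Z/5Z)^* × (Z/547Z)^*. Each prime-power unit group is (Z/5Z)^* ≅ Z/4Z; (Z/547Z)^* ≅ Z/546Z. Hence Gal(Q(zeta_2735)/Q) ≅ Z/4Z × Z/546Z.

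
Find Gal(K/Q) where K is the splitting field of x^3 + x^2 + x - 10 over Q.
Gal(K/Q) = S_3 (symmetric group of order 6)

Compute the discriminant of x^3 + (1)*x^2 + (1)*x + (-10): Δ = -2843. Since Δ is not a rational square, the Galois group is not contained in A_3; it must be the full S_3 (irreducibility of the cubic rules out anything smaller).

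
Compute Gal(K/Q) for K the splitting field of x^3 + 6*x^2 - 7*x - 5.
Gal(K/Q) = S_3 (symmetric group of order 6)

Compute the discriminant of x^3 + (6)*x^2 + (-7)*x + (-5): Δ = 10561. Since Δ is not a rational square, the Galois group is not contained in A_3; it must be the full S_3 (irreducibility of the cubic rules out anything smaller).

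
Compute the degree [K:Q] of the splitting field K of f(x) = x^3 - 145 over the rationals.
[K:Q] = 6

x^3 - 145 has one real root r = 145^(1/3) and two complex roots r*zeta_3, r*zeta_3^2 where zeta_3 = e^(2*pi*i/3). The splitting field is Q(r, zeta_3). [Q(r):Q] = 3 and [Q(zeta_3):Q] = 2 with gcd = 1, so [Q(r, zeta_3):Q] = 3 * 2 = 6.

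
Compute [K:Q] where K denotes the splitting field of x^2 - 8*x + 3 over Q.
[K:Q] = 2

The discriminant of x^2 + (-8)*x + (3) is b^2 - 4c = 64 - (12) = 52. Since 52 is not a perfect square in Q, the polynomial is irreducible over Q. Its two roots generate a degree-2 extension, so [K:Q] = 2.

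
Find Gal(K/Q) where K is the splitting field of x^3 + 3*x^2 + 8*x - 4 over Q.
Gal(K/Q) = S_3 (symmetric group of order 6)

Compute the discriminant of x^3 + (3)*x^2 + (8)*x + (-4): Δ = -3200. Since Δ is not a rational square, the Galois group is not contained in A_3; it must be the full S_3 (irreducibility of the cubic rules out anything smaller).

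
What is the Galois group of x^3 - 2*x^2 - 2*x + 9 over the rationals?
Gal(K/Q) = S_3 (symmetric group of order 6)

Compute the discriminant of x^3 + (-2)*x^2 + (-2)*x + (9): Δ = -1203. Since Δ is not a rational square, the Galois group is not contained in A_3; it must be the full S_3 (irreducibility of the cubic rules out anything smaller).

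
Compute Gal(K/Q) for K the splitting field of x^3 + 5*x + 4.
Gal(K/Q) = S_3 (symmetric group of order 6)

Compute the discriminant of x^3 + (0)*x^2 + (5)*x + (4): Δ = -932. Since Δ is not a rational square, the Galois group is not contained in A_3; it must be the full S_3 (irreducibility of the cubic rules out anything smaller).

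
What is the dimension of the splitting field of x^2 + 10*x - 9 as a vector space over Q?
[K:Q] = 2

The discriminant of x^2 + (10)*x + (-9) is b^2 - 4c = 100 - (-36) = 136. Since 136 is not a perfect square in Q, the polynomial is irreducible over Q. Its two roots generate a degree-2 extension, so [K:Q] = 2.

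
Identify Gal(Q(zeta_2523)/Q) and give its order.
|Gal(Q(zeta_2523)/Q)| = phi(2523) = 1624; group ≅ (Z/2523Z)^* ≅ Z/2Z × Z/812Z

The n-th cyclotomic polynomial Φ_2523(x) is the minimal polynomial of zeta_2523 over Q and has degree phi(2523) = 1624. So Q(zeta_2523) is a degree-1624 Galois extension with Galois group (Z/2523Z)^*. By CRT, (Z/2523Z)^* ≅ (Z/3Z)^* × (Z/841Z)^*. Each prime-power unit group is (Z/3Z)^* ≅ Z/2Z; (Z/841Z)^* ≅ Z/812Z. Hence Gal(Q(zeta_2523)/Q) ≅ Z/2Z × Z/812Z.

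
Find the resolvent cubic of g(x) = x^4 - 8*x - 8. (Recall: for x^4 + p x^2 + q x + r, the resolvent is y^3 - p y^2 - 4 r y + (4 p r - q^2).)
h(y) = y^3 + 32*y - 64

Identify coefficients: p = 0, q = -8, r = -8.
Plug into h(y) = y^3 - p y^2 - 4 r y + (4 p r - q^2):
  h(y) = y^3 - (0) y^2 - 4*(-8) y + (4*(0)*(-8) - (-8)^2)
       = y^3 + (0) y^2 + (32) y + (-64).
Simplifying: h(y) = y^3 + 32*y - 64.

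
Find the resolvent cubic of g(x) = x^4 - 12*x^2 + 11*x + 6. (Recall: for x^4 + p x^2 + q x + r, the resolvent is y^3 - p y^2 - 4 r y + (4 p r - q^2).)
h(y) = y^3 + 12*y^2 - 24*y - 409

Identify coefficients: p = -12, q = 11, r = 6.
Plug into h(y) = y^3 - p y^2 - 4 r y + (4 p r - q^2):
  h(y) = y^3 - (-12) y^2 - 4*(6) y + (4*(-12)*(6) - (11)^2)
       = y^3 + (12) y^2 + (-24) y + (-409).
Simplifying: h(y) = y^3 + 12*y^2 - 24*y - 409.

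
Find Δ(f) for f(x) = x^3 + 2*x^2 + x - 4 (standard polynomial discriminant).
Δ = -448

For x^3 + a x^2 + b x + c the discriminant is Δ = 18 a b c - 4 a^3 c + a^2 b^2 - 4 b^3 - 27 c^2.
Plug a = 2, b = 1, c = -4:
  18*(2)*(1)*(-4) - 4*(2)^3*(-4) + (2)^2*(1)^2 - 4*(1)^3 - 27*(-4)^2
  = -144 + (128) + 4 + (-4) + (-432)
  = -448.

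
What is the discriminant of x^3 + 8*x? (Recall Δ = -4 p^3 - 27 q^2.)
Δ = -2048

For a depressed cubic x^3 + p x + q the discriminant is Δ = -4 p^3 - 27 q^2 = -4*(8)^3 - 27*(0)^2 = -2048 - 0 = -2048.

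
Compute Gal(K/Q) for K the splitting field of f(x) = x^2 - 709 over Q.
Gal(K/Q) = Z/2Z (cyclic of order 2)

x^2 - 709 is irreducible over Q since 709 is not a rational square. The splitting field Q(sqrt(709)) has degree 2 over Q, and its unique nontrivial automorphism is sqrt(709) ↦ -sqrt(709). Hence Gal(Q(sqrt(709))/Q) = Z/2Z.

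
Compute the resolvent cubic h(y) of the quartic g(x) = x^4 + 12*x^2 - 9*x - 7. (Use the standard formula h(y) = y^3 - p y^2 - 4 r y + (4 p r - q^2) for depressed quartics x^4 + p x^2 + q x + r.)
h(y) = y^3 - 12*y^2 + 28*y - 417

Identify coefficients: p = 12, q = -9, r = -7.
Plug into h(y) = y^3 - p y^2 - 4 r y + (4 p r - q^2):
  h(y) = y^3 - (12) y^2 - 4*(-7) y + (4*(12)*(-7) - (-9)^2)
       = y^3 + (-12) y^2 + (28) y + (-417).
Simplifying: h(y) = y^3 - 12*y^2 + 28*y - 417.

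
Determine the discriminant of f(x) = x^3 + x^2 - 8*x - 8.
Δ = 1568

For x^3 + a x^2 + b x + c the discriminant is Δ = 18 a b c - 4 a^3 c + a^2 b^2 - 4 b^3 - 27 c^2.
Plug a = 1, b = -8, c = -8:
  18*(1)*(-8)*(-8) - 4*(1)^3*(-8) + (1)^2*(-8)^2 - 4*(-8)^3 - 27*(-8)^2
  = 1152 + (32) + 64 + (2048) + (-1728)
  = 1568.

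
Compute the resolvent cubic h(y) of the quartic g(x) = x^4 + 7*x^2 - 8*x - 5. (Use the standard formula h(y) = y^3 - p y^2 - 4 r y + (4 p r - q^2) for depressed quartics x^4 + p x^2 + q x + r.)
h(y) = y^3 - 7*y^2 + 20*y - 204

Identify coefficients: p = 7, q = -8, r = -5.
Plug into h(y) = y^3 - p y^2 - 4 r y + (4 p r - q^2):
  h(y) = y^3 - (7) y^2 - 4*(-5) y + (4*(7)*(-5) - (-8)^2)
       = y^3 + (-7) y^2 + (20) y + (-204).
Simplifying: h(y) = y^3 - 7*y^2 + 20*y - 204.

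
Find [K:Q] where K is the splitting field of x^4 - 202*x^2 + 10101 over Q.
[K:Q] = 4

f factors as (x^2 - 91)(x^2 - 111); the splitting field is K = Q(sqrt(91), sqrt(111)). Since 91, 111, and 10101 are all non-squares in Q, the three subfields Q(sqrt(91)), Q(sqrt(111)), Q(sqrt(10101)) are distinct degree-2 extensions, so [K:Q] = 4 (Klein four Galois group).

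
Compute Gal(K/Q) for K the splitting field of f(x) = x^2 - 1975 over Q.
Gal(K/Q) = Z/2Z (cyclic of order 2)

x^2 - 1975 is irreducible over Q since 1975 is not a rational square. The splitting field Q(sqrt(1975)) has degree 2 over Q, and its unique nontrivial automorphism is sqrt(1975) ↦ -sqrt(1975). Hence Gal(Q(sqrt(1975))/Q) = Z/2Z.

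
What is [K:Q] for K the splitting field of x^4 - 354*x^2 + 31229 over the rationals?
[K:Q] = 4

f factors as (x^2 - 167)(x^2 - 187); the splitting field is K = Q(sqrt(167), sqrt(187)). Since 167, 187, and 31229 are all non-squares in Q, the three subfields Q(sqrt(167)), Q(sqrt(187)), Q(sqrt(31229)) are distinct degree-2 extensions, so [K:Q] = 4 (Klein four Galois group).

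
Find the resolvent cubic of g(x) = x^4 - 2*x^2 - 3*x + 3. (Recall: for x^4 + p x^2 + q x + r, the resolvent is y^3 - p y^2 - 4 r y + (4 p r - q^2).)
h(y) = y^3 + 2*y^2 - 12*y - 33

Identify coefficients: p = -2, q = -3, r = 3.
Plug into h(y) = y^3 - p y^2 - 4 r y + (4 p r - q^2):
  h(y) = y^3 - (-2) y^2 - 4*(3) y + (4*(-2)*(3) - (-3)^2)
       = y^3 + (2) y^2 + (-12) y + (-33).
Simplifying: h(y) = y^3 + 2*y^2 - 12*y - 33.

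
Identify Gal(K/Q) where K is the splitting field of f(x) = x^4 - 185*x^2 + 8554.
Gal(K/Q) = V_4 (Klein four-group, Z/2Z × Z/2Z)

f factors as (x^2 - 91)(x^2 - 94), so the splitting field is K = Q(sqrt(91), sqrt(94)). The elements 91, 94, 8554 are all non-squares in Q, so sqrt(91) and sqrt(94) generate independent quadratic extensions. Thus [K:Q] = 4 and Gal(K/Q) is generated by the two order-2 automorphisms sqrt(91) ↦ -sqrt(91) and sqrt(94) ↦ -sqrt(94), giving V_4.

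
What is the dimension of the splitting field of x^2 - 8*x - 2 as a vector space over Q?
[K:Q] = 2

The discriminant of x^2 + (-8)*x + (-2) is b^2 - 4c = 64 - (-8) = 72. Since 72 is not a perfect square in Q, the polynomial is irreducible over Q. Its two roots generate a degree-2 extension, so [K:Q] = 2.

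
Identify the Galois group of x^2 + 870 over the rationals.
Gal(K/Q) = Z/2Z (cyclic of order 2)

x^2 + 870 is irreducible over Q since -870 is not a rational square. The splitting field Q(sqrt(-870)) has degree 2 over Q, and its unique nontrivial automorphism is sqrt(-870) ↦ -sqrt(-870). Hence Gal(Q(sqrt(-870))/Q) = Z/2Z.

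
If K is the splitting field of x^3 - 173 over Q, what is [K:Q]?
[K:Q] = 6

x^3 - 173 has one real root r = 173^(1/3) and two complex roots r*zeta_3, r*zeta_3^2 where zeta_3 = e^(2*pi*i/3). The splitting field is Q(r, zeta_3). [Q(r):Q] = 3 and [Q(zeta_3):Q] = 2 with gcd = 1, so [Q(r, zeta_3):Q] = 3 * 2 = 6.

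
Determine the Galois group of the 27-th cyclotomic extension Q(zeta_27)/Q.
|Gal(Q(zeta_27)/Q)| = phi(27) = 18; group ≅ (Z/27Z)^* ≅ Z/18Z

The n-th cyclotomic polynomial Φ_27(x) is the minimal polynomial of zeta_27 over Q and has degree phi(27) = 18. So Q(zeta_27) is a degree-18 Galois extension with Galois group (Z/27Z)^*. (Z/27Z)^* is cyclic since 27 is an odd prime power (or 4). Hence Gal(Q(zeta_27)/Q) ≅ Z/18Z.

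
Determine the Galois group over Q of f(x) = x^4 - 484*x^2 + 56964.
Gal(K/Q) = V_4 (Klein four-group, Z/2Z × Z/2Z)

f factors as (x^2 - 202)(x^2 - 282), so the splitting field is K = Q(sqrt(202), sqrt(282)). The elements 202, 282, 56964 are all non-squares in Q, so sqrt(202) and sqrt(282) generate independent quadratic extensions. Thus [K:Q] = 4 and Gal(K/Q) is generated by the two order-2 automorphisms sqrt(202) ↦ -sqrt(202) and sqrt(282) ↦ -sqrt(282), giving V_4.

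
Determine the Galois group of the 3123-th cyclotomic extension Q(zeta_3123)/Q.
|Gal(Q(zeta_3123)/Q)| = phi(3123) = 2076; group ≅ (Z/3123Z)^* ≅ Z/6Z × Z/346Z

The n-th cyclotomic polynomial Φ_3123(x) is the minimal polynomial of zeta_3123 over Q and has degree phi(3123) = 2076. So Q(zeta_3123) is a degree-2076 Galois extension with Galois group (Z/3123Z)^*. By CRT, (Z/3123Z)^* ≅ (Z/9Z)^* × (Z/347Z)^*. Each prime-power unit group is (Z/9Z)^* ≅ Z/6Z; (Z/347Z)^* ≅ Z/346Z. Hence Gal(Q(zeta_3123)/Q) ≅ Z/6Z × Z/346Z.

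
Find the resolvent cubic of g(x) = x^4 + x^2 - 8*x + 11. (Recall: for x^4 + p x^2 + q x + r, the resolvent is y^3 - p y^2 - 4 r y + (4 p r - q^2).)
h(y) = y^3 - y^2 - 44*y - 20

Identify coefficients: p = 1, q = -8, r = 11.
Plug into h(y) = y^3 - p y^2 - 4 r y + (4 p r - q^2):
  h(y) = y^3 - (1) y^2 - 4*(11) y + (4*(1)*(11) - (-8)^2)
       = y^3 + (-1) y^2 + (-44) y + (-20).
Simplifying: h(y) = y^3 - y^2 - 44*y - 20.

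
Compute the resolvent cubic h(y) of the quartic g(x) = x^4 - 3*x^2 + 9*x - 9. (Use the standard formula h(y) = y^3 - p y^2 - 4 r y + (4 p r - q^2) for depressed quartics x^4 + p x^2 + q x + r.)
h(y) = y^3 + 3*y^2 + 36*y + 27

Identify coefficients: p = -3, q = 9, r = -9.
Plug into h(y) = y^3 - p y^2 - 4 r y + (4 p r - q^2):
  h(y) = y^3 - (-3) y^2 - 4*(-9) y + (4*(-3)*(-9) - (9)^2)
       = y^3 + (3) y^2 + (36) y + (27).
Simplifying: h(y) = y^3 + 3*y^2 + 36*y + 27.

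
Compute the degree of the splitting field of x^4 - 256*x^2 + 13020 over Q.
[K:Q] = 4

f factors as (x^2 - 186)(x^2 - 70); the splitting field is K = Q(sqrt(186), sqrt(70)). Since 186, 70, and 13020 are all non-squares in Q, the three subfields Q(sqrt(186)), Q(sqrt(70)), Q(sqrt(13020)) are distinct degree-2 extensions, so [K:Q] = 4 (Klein four Galois group).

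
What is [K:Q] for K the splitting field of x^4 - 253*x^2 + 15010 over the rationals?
[K:Q] = 4

f factors as (x^2 - 158)(x^2 - 95); the splitting field is K = Q(sqrt(158), sqrt(95)). Since 158, 95, and 15010 are all non-squares in Q, the three subfields Q(sqrt(158)), Q(sqrt(95)), Q(sqrt(15010)) are distinct degree-2 extensions, so [K:Q] = 4 (Klein four Galois group).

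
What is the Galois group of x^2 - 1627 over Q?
Gal(K/Q) = Z/2Z (cyclic of order 2)

x^2 - 1627 is irreducible over Q since 1627 is not a rational square. The splitting field Q(sqrt(1627)) has degree 2 over Q, and its unique nontrivial automorphism is sqrt(1627) ↦ -sqrt(1627). Hence Gal(Q(sqrt(1627))/Q) = Z/2Z.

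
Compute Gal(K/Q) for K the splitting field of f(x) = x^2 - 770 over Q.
Gal(K/Q) = Z/2Z (cyclic of order 2)

x^2 - 770 is irreducible over Q since 770 is not a rational square. The splitting field Q(sqrt(770)) has degree 2 over Q, and its unique nontrivial automorphism is sqrt(770) ↦ -sqrt(770). Hence Gal(Q(sqrt(770))/Q) = Z/2Z.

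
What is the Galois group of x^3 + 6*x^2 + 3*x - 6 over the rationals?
Gal(K/Q) = S_3 (symmetric group of order 6)

Compute the discriminant of x^3 + (6)*x^2 + (3)*x + (-6): Δ = 2484. Since Δ is not a rational square, the Galois group is not contained in A_3; it must be the full S_3 (irreducibility of the cubic rules out anything smaller).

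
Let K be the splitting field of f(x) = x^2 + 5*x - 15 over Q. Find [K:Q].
[K:Q] = 2

The discriminant of x^2 + (5)*x + (-15) is b^2 - 4c = 25 - (-60) = 85. Since 85 is not a perfect square in Q, the polynomial is irreducible over Q. Its two roots generate a degree-2 extension, so [K:Q] = 2.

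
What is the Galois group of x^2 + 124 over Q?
Gal(K/Q) = Z/2Z (cyclic of order 2)

x^2 + 124 is irreducible over Q since -124 is not a rational square. The splitting field Q(sqrt(-124)) has degree 2 over Q, and its unique nontrivial automorphism is sqrt(-124) ↦ -sqrt(-124). Hence Gal(Q(sqrt(-124))/Q) = Z/2Z.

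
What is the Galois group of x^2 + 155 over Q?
Gal(K/Q) = Z/2Z (cyclic of order 2)

x^2 + 155 is irreducible over Q since -155 is not a rational square. The splitting field Q(sqrt(-155)) has degree 2 over Q, and its unique nontrivial automorphism is sqrt(-155) ↦ -sqrt(-155). Hence Gal(Q(sqrt(-155))/Q) = Z/2Z.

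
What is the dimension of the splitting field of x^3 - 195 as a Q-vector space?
[K:Q] = 6

x^3 - 195 has one real root r = 195^(1/3) and two complex roots r*zeta_3, r*zeta_3^2 where zeta_3 = e^(2*pi*i/3). The splitting field is Q(r, zeta_3). [Q(r):Q] = 3 and [Q(zeta_3):Q] = 2 with gcd = 1, so [Q(r, zeta_3):Q] = 3 * 2 = 6.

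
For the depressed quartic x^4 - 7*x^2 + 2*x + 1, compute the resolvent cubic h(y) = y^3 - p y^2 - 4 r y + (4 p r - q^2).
h(y) = y^3 + 7*y^2 - 4*y - 32

Identify coefficients: p = -7, q = 2, r = 1.
Plug into h(y) = y^3 - p y^2 - 4 r y + (4 p r - q^2):
  h(y) = y^3 - (-7) y^2 - 4*(1) y + (4*(-7)*(1) - (2)^2)
       = y^3 + (7) y^2 + (-4) y + (-32).
Simplifying: h(y) = y^3 + 7*y^2 - 4*y - 32.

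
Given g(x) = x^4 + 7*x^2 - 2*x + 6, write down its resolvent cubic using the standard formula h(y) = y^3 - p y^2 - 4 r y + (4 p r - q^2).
h(y) = y^3 - 7*y^2 - 24*y + 164

Identify coefficients: p = 7, q = -2, r = 6.
Plug into h(y) = y^3 - p y^2 - 4 r y + (4 p r - q^2):
  h(y) = y^3 - (7) y^2 - 4*(6) y + (4*(7)*(6) - (-2)^2)
       = y^3 + (-7) y^2 + (-24) y + (164).
Simplifying: h(y) = y^3 - 7*y^2 - 24*y + 164.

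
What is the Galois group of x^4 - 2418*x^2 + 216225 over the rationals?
Gal(K/Q) = Z/2Z (cyclic of order 2)

f factors as (x^2 - 93)(x^2 - 2325), so the splitting field is K = Q(sqrt(93), sqrt(2325)). The squarefree part of 93 is 93 and the squarefree part of 2325 is also 93, so sqrt(93) and sqrt(2325) are both rational multiples of sqrt(93). Hence Q(sqrt(93)) = Q(sqrt(2325)) = Q(sqrt(93)), and the splitting field collapses to a single degree-2 extension with Galois group Z/2Z.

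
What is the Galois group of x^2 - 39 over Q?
Gal(K/Q) = Z/2Z (cyclic of order 2)

x^2 - 39 is irreducible over Q since 39 is not a rational square. The splitting field Q(sqrt(39)) has degree 2 over Q, and its unique nontrivial automorphism is sqrt(39) ↦ -sqrt(39). Hence Gal(Q(sqrt(39))/Q) = Z/2Z.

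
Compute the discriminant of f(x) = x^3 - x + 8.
Δ = -1724

For a depressed cubic x^3 + p x + q the discriminant is Δ = -4 p^3 - 27 q^2 = -4*(-1)^3 - 27*(8)^2 = 4 - 1728 = -1724.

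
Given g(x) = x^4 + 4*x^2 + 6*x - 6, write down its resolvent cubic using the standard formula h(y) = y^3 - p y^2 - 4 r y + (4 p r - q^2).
h(y) = y^3 - 4*y^2 + 24*y - 132

Identify coefficients: p = 4, q = 6, r = -6.
Plug into h(y) = y^3 - p y^2 - 4 r y + (4 p r - q^2):
  h(y) = y^3 - (4) y^2 - 4*(-6) y + (4*(4)*(-6) - (6)^2)
       = y^3 + (-4) y^2 + (24) y + (-132).
Simplifying: h(y) = y^3 - 4*y^2 + 24*y - 132.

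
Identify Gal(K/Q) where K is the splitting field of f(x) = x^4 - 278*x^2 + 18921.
Gal(K/Q) = V_4 (Klein four-group, Z/2Z × Z/2Z)

f factors as (x^2 - 159)(x^2 - 119), so the splitting field is K = Q(sqrt(159), sqrt(119)). The elements 159, 119, 18921 are all non-squares in Q, so sqrt(159) and sqrt(119) generate independent quadratic extensions. Thus [K:Q] = 4 and Gal(K/Q) is generated by the two order-2 automorphisms sqrt(159) ↦ -sqrt(159) and sqrt(119) ↦ -sqrt(119), giving V_4.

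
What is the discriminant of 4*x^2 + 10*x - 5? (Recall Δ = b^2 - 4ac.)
Δ = 180

For a quadratic a x^2 + b x + c the discriminant is Δ = b^2 - 4ac = (10)^2 - 4*(4)*(-5) = 100 - (-80) = 180.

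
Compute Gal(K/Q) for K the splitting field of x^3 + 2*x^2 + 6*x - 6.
Gal(K/Q) = S_3 (symmetric group of order 6)

Compute the discriminant of x^3 + (2)*x^2 + (6)*x + (-6): Δ = -2796. Since Δ is not a rational square, the Galois group is not contained in A_3; it must be the full S_3 (irreducibility of the cubic rules out anything smaller).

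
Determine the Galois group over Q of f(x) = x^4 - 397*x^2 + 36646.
Gal(K/Q) = V_4 (Klein four-group, Z/2Z × Z/2Z)

f factors as (x^2 - 251)(x^2 - 146), so the splitting field is K = Q(sqrt(251), sqrt(146)). The elements 251, 146, 36646 are all non-squares in Q, so sqrt(251) and sqrt(146) generate independent quadratic extensions. Thus [K:Q] = 4 and Gal(K/Q) is generated by the two order-2 automorphisms sqrt(251) ↦ -sqrt(251) and sqrt(146) ↦ -sqrt(146), giving V_4.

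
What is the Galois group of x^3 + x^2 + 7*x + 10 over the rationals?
Gal(K/Q) = S_3 (symmetric group of order 6)

Compute the discriminant of x^3 + (1)*x^2 + (7)*x + (10): Δ = -2803. Since Δ is not a rational square, the Galois group is not contained in A_3; it must be the full S_3 (irreducibility of the cubic rules out anything smaller).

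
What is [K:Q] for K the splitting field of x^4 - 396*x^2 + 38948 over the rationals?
[K:Q] = 4

f factors as (x^2 - 182)(x^2 - 214); the splitting field is K = Q(sqrt(182), sqrt(214)). Since 182, 214, and 38948 are all non-squares in Q, the three subfields Q(sqrt(182)), Q(sqrt(214)), Q(sqrt(38948)) are distinct degree-2 extensions, so [K:Q] = 4 (Klein four Galois group).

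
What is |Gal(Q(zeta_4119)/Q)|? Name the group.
|Gal(Q(zeta_4119)/Q)| = phi(4119) = 2744; group ≅ (Z/4119Z)^* ≅ Z/2Z × Z/1372Z

The n-th cyclotomic polynomial Φ_4119(x) is the minimal polynomial of zeta_4119 over Q and has degree phi(4119) = 2744. So Q(zeta_4119) is a degree-2744 Galois extension with Galois group (Z/4119Z)^*. By CRT, (Z/4119Z)^* ≅ (Z/3Z)^* × (Z/1373Z)^*. Each prime-power unit group is (Z/3Z)^* ≅ Z/2Z; (Z/1373Z)^* ≅ Z/1372Z. Hence Gal(Q(zeta_4119)/Q) ≅ Z/2Z × Z/1372Z.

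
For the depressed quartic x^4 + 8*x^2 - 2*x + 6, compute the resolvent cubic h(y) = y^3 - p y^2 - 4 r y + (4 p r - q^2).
h(y) = y^3 - 8*y^2 - 24*y + 188

Identify coefficients: p = 8, q = -2, r = 6.
Plug into h(y) = y^3 - p y^2 - 4 r y + (4 p r - q^2):
  h(y) = y^3 - (8) y^2 - 4*(6) y + (4*(8)*(6) - (-2)^2)
       = y^3 + (-8) y^2 + (-24) y + (188).
Simplifying: h(y) = y^3 - 8*y^2 - 24*y + 188.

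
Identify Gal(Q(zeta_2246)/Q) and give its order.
|Gal(Q(zeta_2246)/Q)| = phi(2246) = 1122; group ≅ (Z/2246Z)^* ≅ Z/1122Z

The n-th cyclotomic polynomial Φ_2246(x) is the minimal polynomial of zeta_2246 over Q and has degree phi(2246) = 1122. So Q(zeta_2246) is a degree-1122 Galois extension with Galois group (Z/2246Z)^*. By CRT, (Z/2246Z)^* ≅ (Z/2Z)^* × (Z/1123Z)^*. Each prime-power unit group is (Z/2Z)^* ≅ trivial group (order 1); (Z/1123Z)^* ≅ Z/1122Z. Hence Gal(Q(zeta_2246)/Q) ≅ Z/1122Z.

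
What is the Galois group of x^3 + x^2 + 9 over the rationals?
Gal(K/Q) = S_3 (symmetric group of order 6)

Compute the discriminant of x^3 + (1)*x^2 + (0)*x + (9): Δ = -2223. Since Δ is not a rational square, the Galois group is not contained in A_3; it must be the full S_3 (irreducibility of the cubic rules out anything smaller).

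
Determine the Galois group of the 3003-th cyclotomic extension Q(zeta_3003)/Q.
|Gal(Q(zeta_3003)/Q)| = phi(3003) = 1440; group ≅ (Z/3003Z)^* ≅ Z/2Z × Z/6Z × Z/10Z × Z/12Z

The n-th cyclotomic polynomial Φ_3003(x) is the minimal polynomial of zeta_3003 over Q and has degree phi(3003) = 1440. So Q(zeta_3003) is a degree-1440 Galois extension with Galois group (Z/3003Z)^*. By CRT, (Z/3003Z)^* ≅ (Z/3Z)^* × (Z/7Z)^* × (Z/11Z)^* × (Z/13Z)^*. Each prime-power unit group is (Z/3Z)^* ≅ Z/2Z; (Z/7Z)^* ≅ Z/6Z; (Z/11Z)^* ≅ Z/10Z; (Z/13Z)^* ≅ Z/12Z. Hence Gal(Q(zeta_3003)/Q) ≅ Z/2Z × Z/6Z × Z/10Z × Z/12Z.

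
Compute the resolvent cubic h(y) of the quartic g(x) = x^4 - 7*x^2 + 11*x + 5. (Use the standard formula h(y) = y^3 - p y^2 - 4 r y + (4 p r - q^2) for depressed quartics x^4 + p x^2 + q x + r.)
h(y) = y^3 + 7*y^2 - 20*y - 261

Identify coefficients: p = -7, q = 11, r = 5.
Plug into h(y) = y^3 - p y^2 - 4 r y + (4 p r - q^2):
  h(y) = y^3 - (-7) y^2 - 4*(5) y + (4*(-7)*(5) - (11)^2)
       = y^3 + (7) y^2 + (-20) y + (-261).
Simplifying: h(y) = y^3 + 7*y^2 - 20*y - 261.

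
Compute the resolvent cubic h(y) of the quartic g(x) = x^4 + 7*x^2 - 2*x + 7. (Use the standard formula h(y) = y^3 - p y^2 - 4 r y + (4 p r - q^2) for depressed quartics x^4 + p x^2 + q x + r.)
h(y) = y^3 - 7*y^2 - 28*y + 192

Identify coefficients: p = 7, q = -2, r = 7.
Plug into h(y) = y^3 - p y^2 - 4 r y + (4 p r - q^2):
  h(y) = y^3 - (7) y^2 - 4*(7) y + (4*(7)*(7) - (-2)^2)
       = y^3 + (-7) y^2 + (-28) y + (192).
Simplifying: h(y) = y^3 - 7*y^2 - 28*y + 192.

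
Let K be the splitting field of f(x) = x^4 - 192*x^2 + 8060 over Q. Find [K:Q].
[K:Q] = 4

f factors as (x^2 - 130)(x^2 - 62); the splitting field is K = Q(sqrt(130), sqrt(62)). Since 130, 62, and 8060 are all non-squares in Q, the three subfields Q(sqrt(130)), Q(sqrt(62)), Q(sqrt(8060)) are distinct degree-2 extensions, so [K:Q] = 4 (Klein four Galois group).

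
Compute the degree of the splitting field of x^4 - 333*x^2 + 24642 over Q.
[K:Q] = 4

f factors as (x^2 - 222)(x^2 - 111); the splitting field is K = Q(sqrt(222), sqrt(111)). Since 222, 111, and 24642 are all non-squares in Q, the three subfields Q(sqrt(222)), Q(sqrt(111)), Q(sqrt(24642)) are distinct degree-2 extensions, so [K:Q] = 4 (Klein four Galois group).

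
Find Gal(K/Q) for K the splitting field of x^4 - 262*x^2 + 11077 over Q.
Gal(K/Q) = V_4 (Klein four-group, Z/2Z × Z/2Z)

f factors as (x^2 - 53)(x^2 - 209), so the splitting field is K = Q(sqrt(53), sqrt(209)). The elements 53, 209, 11077 are all non-squares in Q, so sqrt(53) and sqrt(209) generate independent quadratic extensions. Thus [K:Q] = 4 and Gal(K/Q) is generated by the two order-2 automorphisms sqrt(53) ↦ -sqrt(53) and sqrt(209) ↦ -sqrt(209), giving V_4.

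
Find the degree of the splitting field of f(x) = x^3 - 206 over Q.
[K:Q] = 6

x^3 - 206 has one real root r = 206^(1/3) and two complex roots r*zeta_3, r*zeta_3^2 where zeta_3 = e^(2*pi*i/3). The splitting field is Q(r, zeta_3). [Q(r):Q] = 3 and [Q(zeta_3):Q] = 2 with gcd = 1, so [Q(r, zeta_3):Q] = 3 * 2 = 6.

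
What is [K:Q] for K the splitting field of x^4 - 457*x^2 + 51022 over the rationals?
[K:Q] = 4

f factors as (x^2 - 194)(x^2 - 263); the splitting field is K = Q(sqrt(194), sqrt(263)). Since 194, 263, and 51022 are all non-squares in Q, the three subfields Q(sqrt(194)), Q(sqrt(263)), Q(sqrt(51022)) are distinct degree-2 extensions, so [K:Q] = 4 (Klein four Galois group).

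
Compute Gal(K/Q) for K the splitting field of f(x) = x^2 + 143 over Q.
Gal(K/Q) = Z/2Z (cyclic of order 2)

x^2 + 143 is irreducible over Q since -143 is not a rational square. The splitting field Q(sqrt(-143)) has degree 2 over Q, and its unique nontrivial automorphism is sqrt(-143) ↦ -sqrt(-143). Hence Gal(Q(sqrt(-143))/Q) = Z/2Z.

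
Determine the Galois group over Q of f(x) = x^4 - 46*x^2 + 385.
Gal(K/Q) = V_4 (Klein four-group, Z/2Z × Z/2Z)

f factors as (x^2 - 35)(x^2 - 11), so the splitting field is K = Q(sqrt(35), sqrt(11)). The elements 35, 11, 385 are all non-squares in Q, so sqrt(35) and sqrt(11) generate independent quadratic extensions. Thus [K:Q] = 4 and Gal(K/Q) is generated by the two order-2 automorphisms sqrt(35) ↦ -sqrt(35) and sqrt(11) ↦ -sqrt(11), giving V_4.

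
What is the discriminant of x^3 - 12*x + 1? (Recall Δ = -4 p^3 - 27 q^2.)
Δ = 6885

For a depressed cubic x^3 + p x + q the discriminant is Δ = -4 p^3 - 27 q^2 = -4*(-12)^3 - 27*(1)^2 = 6912 - 27 = 6885.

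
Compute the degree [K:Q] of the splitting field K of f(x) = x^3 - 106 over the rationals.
[K:Q] = 6

x^3 - 106 has one real root r = 106^(1/3) and two complex roots r*zeta_3, r*zeta_3^2 where zeta_3 = e^(2*pi*i/3). The splitting field is Q(r, zeta_3). [Q(r):Q] = 3 and [Q(zeta_3):Q] = 2 with gcd = 1, so [Q(r, zeta_3):Q] = 3 * 2 = 6.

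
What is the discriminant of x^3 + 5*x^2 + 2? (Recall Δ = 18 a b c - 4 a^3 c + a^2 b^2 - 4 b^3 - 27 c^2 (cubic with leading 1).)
Δ = -1108

For x^3 + a x^2 + b x + c the discriminant is Δ = 18 a b c - 4 a^3 c + a^2 b^2 - 4 b^3 - 27 c^2.
Plug a = 5, b = 0, c = 2:
  18*(5)*(0)*(2) - 4*(5)^3*(2) + (5)^2*(0)^2 - 4*(0)^3 - 27*(2)^2
  = 0 + (-1000) + 0 + (0) + (-108)
  = -1108.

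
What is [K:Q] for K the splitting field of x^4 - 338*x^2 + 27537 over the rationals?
[K:Q] = 4

f factors as (x^2 - 201)(x^2 - 137); the splitting field is K = Q(sqrt(201), sqrt(137)). Since 201, 137, and 27537 are all non-squares in Q, the three subfields Q(sqrt(201)), Q(sqrt(137)), Q(sqrt(27537)) are distinct degree-2 extensions, so [K:Q] = 4 (Klein four Galois group).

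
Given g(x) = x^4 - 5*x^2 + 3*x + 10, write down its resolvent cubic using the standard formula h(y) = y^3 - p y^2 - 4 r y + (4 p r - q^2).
h(y) = y^3 + 5*y^2 - 40*y - 209

Identify coefficients: p = -5, q = 3, r = 10.
Plug into h(y) = y^3 - p y^2 - 4 r y + (4 p r - q^2):
  h(y) = y^3 - (-5) y^2 - 4*(10) y + (4*(-5)*(10) - (3)^2)
       = y^3 + (5) y^2 + (-40) y + (-209).
Simplifying: h(y) = y^3 + 5*y^2 - 40*y - 209.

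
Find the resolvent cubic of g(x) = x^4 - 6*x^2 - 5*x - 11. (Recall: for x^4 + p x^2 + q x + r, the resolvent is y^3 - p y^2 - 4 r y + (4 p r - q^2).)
h(y) = y^3 + 6*y^2 + 44*y + 239

Identify coefficients: p = -6, q = -5, r = -11.
Plug into h(y) = y^3 - p y^2 - 4 r y + (4 p r - q^2):
  h(y) = y^3 - (-6) y^2 - 4*(-11) y + (4*(-6)*(-11) - (-5)^2)
       = y^3 + (6) y^2 + (44) y + (239).
Simplifying: h(y) = y^3 + 6*y^2 + 44*y + 239.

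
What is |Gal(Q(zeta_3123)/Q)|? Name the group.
|Gal(Q(zeta_3123)/Q)| = phi(3123) = 2076; group ≅ (Z/3123Z)^* ≅ Z/6Z × Z/346Z

The n-th cyclotomic polynomial Φ_3123(x) is the minimal polynomial of zeta_3123 over Q and has degree phi(3123) = 2076. So Q(zeta_3123) is a degree-2076 Galois extension with Galois group (Z/3123Z)^*. By CRT, (Z/3123Z)^* ≅ (Z/9Z)^* × (Z/347Z)^*. Each prime-power unit group is (Z/9Z)^* ≅ Z/6Z; (Z/347Z)^* ≅ Z/346Z. Hence Gal(Q(zeta_3123)/Q) ≅ Z/6Z × Z/346Z.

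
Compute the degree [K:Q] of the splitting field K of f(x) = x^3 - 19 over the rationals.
[K:Q] = 6

x^3 - 19 has one real root r = 19^(1/3) and two complex roots r*zeta_3, r*zeta_3^2 where zeta_3 = e^(2*pi*i/3). The splitting field is Q(r, zeta_3). [Q(r):Q] = 3 and [Q(zeta_3):Q] = 2 with gcd = 1, so [Q(r, zeta_3):Q] = 3 * 2 = 6.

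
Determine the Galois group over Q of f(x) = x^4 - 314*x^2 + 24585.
Gal(K/Q) = V_4 (Klein four-group, Z/2Z × Z/2Z)

f factors as (x^2 - 149)(x^2 - 165), so the splitting field is K = Q(sqrt(149), sqrt(165)). The elements 149, 165, 24585 are all non-squares in Q, so sqrt(149) and sqrt(165) generate independent quadratic extensions. Thus [K:Q] = 4 and Gal(K/Q) is generated by the two order-2 automorphisms sqrt(149) ↦ -sqrt(149) and sqrt(165) ↦ -sqrt(165), giving V_4.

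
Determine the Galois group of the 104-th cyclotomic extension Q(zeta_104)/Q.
|Gal(Q(zeta_104)/Q)| = phi(104) = 48; group ≅ (Z/104Z)^* ≅ Z/2Z × Z/2Z × Z/12Z

The n-th cyclotomic polynomial Φ_104(x) is the minimal polynomial of zeta_104 over Q and has degree phi(104) = 48. So Q(zeta_104) is a degree-48 Galois extension with Galois group (Z/104Z)^*. By CRT, (Z/104Z)^* ≅ (Z/8Z)^* × (Z/13Z)^*. Each prime-power unit group is (Z/8Z)^* ≅ Z/2Z × Z/2Z; (Z/13Z)^* ≅ Z/12Z. Hence Gal(Q(zeta_104)/Q) ≅ Z/2Z × Z/2Z × Z/12Z.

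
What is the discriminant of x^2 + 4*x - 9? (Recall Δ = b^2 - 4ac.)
Δ = 52

For a quadratic a x^2 + b x + c the discriminant is Δ = b^2 - 4ac = (4)^2 - 4*(1)*(-9) = 16 - (-36) = 52.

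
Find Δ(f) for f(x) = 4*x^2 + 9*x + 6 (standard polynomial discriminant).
Δ = -15

For a quadratic a x^2 + b x + c the discriminant is Δ = b^2 - 4ac = (9)^2 - 4*(4)*(6) = 81 - (96) = -15.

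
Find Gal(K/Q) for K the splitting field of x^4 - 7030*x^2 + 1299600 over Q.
Gal(K/Q) = Z/2Z (cyclic of order 2)

f factors as (x^2 - 190)(x^2 - 6840), so the splitting field is K = Q(sqrt(190), sqrt(6840)). The squarefree part of 190 is 190 and the squarefree part of 6840 is also 190, so sqrt(190) and sqrt(6840) are both rational multiples of sqrt(190). Hence Q(sqrt(190)) = Q(sqrt(6840)) = Q(sqrt(190)), and the splitting field collapses to a single degree-2 extension with Galois group Z/2Z.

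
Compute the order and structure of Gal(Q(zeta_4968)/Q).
|Gal(Q(zeta_4968)/Q)| = phi(4968) = 1584; group ≅ (Z/4968Z)^* ≅ Z/2Z × Z/2Z × Z/18Z × Z/22Z

The n-th cyclotomic polynomial Φ_4968(x) is the minimal polynomial of zeta_4968 over Q and has degree phi(4968) = 1584. So Q(zeta_4968) is a degree-1584 Galois extension with Galois group (Z/4968Z)^*. By CRT, (Z/4968Z)^* ≅ (Z/8Z)^* × (Z/27Z)^* × (Z/23Z)^*. Each prime-power unit group is (Z/8Z)^* ≅ Z/2Z × Z/2Z; (Z/27Z)^* ≅ Z/18Z; (Z/23Z)^* ≅ Z/22Z. Hence Gal(Q(zeta_4968)/Q) ≅ Z/2Z × Z/2Z × Z/18Z × Z/22Z.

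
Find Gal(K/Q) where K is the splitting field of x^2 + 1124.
Gal(K/Q) = Z/2Z (cyclic of order 2)

x^2 + 1124 is irreducible over Q since -1124 is not a rational square. The splitting field Q(sqrt(-1124)) has degree 2 over Q, and its unique nontrivial automorphism is sqrt(-1124) ↦ -sqrt(-1124). Hence Gal(Q(sqrt(-1124))/Q) = Z/2Z.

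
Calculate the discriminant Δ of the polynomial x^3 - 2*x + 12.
Δ = -3856

For a depressed cubic x^3 + p x + q the discriminant is Δ = -4 p^3 - 27 q^2 = -4*(-2)^3 - 27*(12)^2 = 32 - 3888 = -3856.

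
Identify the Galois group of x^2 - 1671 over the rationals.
Gal(K/Q) = Z/2Z (cyclic of order 2)

x^2 - 1671 is irreducible over Q since 1671 is not a rational square. The splitting field Q(sqrt(1671)) has degree 2 over Q, and its unique nontrivial automorphism is sqrt(1671) ↦ -sqrt(1671). Hence Gal(Q(sqrt(1671))/Q) = Z/2Z.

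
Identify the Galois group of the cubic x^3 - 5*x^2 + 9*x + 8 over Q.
Gal(K/Q) = S_3 (symmetric group of order 6)

Compute the discriminant of x^3 + (-5)*x^2 + (9)*x + (8): Δ = -5099. Since Δ is not a rational square, the Galois group is not contained in A_3; it must be the full S_3 (irreducibility of the cubic rules out anything smaller).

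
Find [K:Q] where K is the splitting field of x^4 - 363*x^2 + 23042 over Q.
[K:Q] = 4

f factors as (x^2 - 281)(x^2 - 82); the splitting field is K = Q(sqrt(281), sqrt(82)). Since 281, 82, and 23042 are all non-squares in Q, the three subfields Q(sqrt(281)), Q(sqrt(82)), Q(sqrt(23042)) are distinct degree-2 extensions, so [K:Q] = 4 (Klein four Galois group).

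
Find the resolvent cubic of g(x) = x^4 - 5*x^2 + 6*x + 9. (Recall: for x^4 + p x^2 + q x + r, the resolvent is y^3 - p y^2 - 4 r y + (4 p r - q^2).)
h(y) = y^3 + 5*y^2 - 36*y - 216

Identify coefficients: p = -5, q = 6, r = 9.
Plug into h(y) = y^3 - p y^2 - 4 r y + (4 p r - q^2):
  h(y) = y^3 - (-5) y^2 - 4*(9) y + (4*(-5)*(9) - (6)^2)
       = y^3 + (5) y^2 + (-36) y + (-216).
Simplifying: h(y) = y^3 + 5*y^2 - 36*y - 216.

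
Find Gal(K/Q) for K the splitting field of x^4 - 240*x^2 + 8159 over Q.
Gal(K/Q) = V_4 (Klein four-group, Z/2Z × Z/2Z)

f factors as (x^2 - 41)(x^2 - 199), so the splitting field is K = Q(sqrt(41), sqrt(199)). The elements 41, 199, 8159 are all non-squares in Q, so sqrt(41) and sqrt(199) generate independent quadratic extensions. Thus [K:Q] = 4 and Gal(K/Q) is generated by the two order-2 automorphisms sqrt(41) ↦ -sqrt(41) and sqrt(199) ↦ -sqrt(199), giving V_4.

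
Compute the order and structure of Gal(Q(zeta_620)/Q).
|Gal(Q(zeta_620)/Q)| = phi(620) = 240; group ≅ (Z/620Z)^* ≅ Z/2Z × Z/4Z × Z/30Z

The n-th cyclotomic polynomial Φ_620(x) is the minimal polynomial of zeta_620 over Q and has degree phi(620) = 240. So Q(zeta_620) is a degree-240 Galois extension with Galois group (Z/620Z)^*. By CRT, (Z/620Z)^* ≅ (Z/4Z)^* × (Z/5Z)^* × (Z/31Z)^*. Each prime-power unit group is (Z/4Z)^* ≅ Z/2Z; (Z/5Z)^* ≅ Z/4Z; (Z/31Z)^* ≅ Z/30Z. Hence Gal(Q(zeta_620)/Q) ≅ Z/2Z × Z/4Z × Z/30Z.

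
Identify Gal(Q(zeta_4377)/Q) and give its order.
|Gal(Q(zeta_4377)/Q)| = phi(4377) = 2916; group ≅ (Z/4377Z)^* ≅ Z/2Z × Z/1458Z

The n-th cyclotomic polynomial Φ_4377(x) is the minimal polynomial of zeta_4377 over Q and has degree phi(4377) = 2916. So Q(zeta_4377) is a degree-2916 Galois extension with Galois group (Z/4377Z)^*. By CRT, (Z/4377Z)^* ≅ (Z/3Z)^* × (Z/1459Z)^*. Each prime-power unit group is (Z/3Z)^* ≅ Z/2Z; (Z/1459Z)^* ≅ Z/1458Z. Hence Gal(Q(zeta_4377)/Q) ≅ Z/2Z × Z/1458Z.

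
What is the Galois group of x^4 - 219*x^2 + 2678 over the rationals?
Gal(K/Q) = V_4 (Klein four-group, Z/2Z × Z/2Z)

f factors as (x^2 - 13)(x^2 - 206), so the splitting field is K = Q(sqrt(13), sqrt(206)). The elements 13, 206, 2678 are all non-squares in Q, so sqrt(13) and sqrt(206) generate independent quadratic extensions. Thus [K:Q] = 4 and Gal(K/Q) is generated by the two order-2 automorphisms sqrt(13) ↦ -sqrt(13) and sqrt(206) ↦ -sqrt(206), giving V_4.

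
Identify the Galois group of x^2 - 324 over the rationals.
Gal(K/Q) = trivial group (order 1)

x^2 - 324 factors as (x - 18)(x + 18) over Q, so its splitting field is Q itself and the Galois group is trivial.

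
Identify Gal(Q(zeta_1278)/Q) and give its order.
|Gal(Q(zeta_1278)/Q)| = phi(1278) = 420; group ≅ (Z/1278Z)^* ≅ Z/6Z × Z/70Z

The n-th cyclotomic polynomial Φ_1278(x) is the minimal polynomial of zeta_1278 over Q and has degree phi(1278) = 420. So Q(zeta_1278) is a degree-420 Galois extension with Galois group (Z/1278Z)^*. By CRT, (Z/1278Z)^* ≅ (Z/2Z)^* × (Z/9Z)^* × (Z/71Z)^*. Each prime-power unit group is (Z/2Z)^* ≅ trivial group (order 1); (Z/9Z)^* ≅ Z/6Z; (Z/71Z)^* ≅ Z/70Z. Hence Gal(Q(zeta_1278)/Q) ≅ Z/6Z × Z/70Z.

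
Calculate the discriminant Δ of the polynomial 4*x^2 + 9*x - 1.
Δ = 97

For a quadratic a x^2 + b x + c the discriminant is Δ = b^2 - 4ac = (9)^2 - 4*(4)*(-1) = 81 - (-16) = 97.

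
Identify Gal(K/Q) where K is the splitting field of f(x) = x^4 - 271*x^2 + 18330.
Gal(K/Q) = V_4 (Klein four-group, Z/2Z × Z/2Z)

f factors as (x^2 - 141)(x^2 - 130), so the splitting field is K = Q(sqrt(141), sqrt(130)). The elements 141, 130, 18330 are all non-squares in Q, so sqrt(141) and sqrt(130) generate independent quadratic extensions. Thus [K:Q] = 4 and Gal(K/Q) is generated by the two order-2 automorphisms sqrt(141) ↦ -sqrt(141) and sqrt(130) ↦ -sqrt(130), giving V_4.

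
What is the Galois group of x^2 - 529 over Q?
Gal(K/Q) = trivial group (order 1)

x^2 - 529 factors as (x - 23)(x + 23) over Q, so its splitting field is Q itself and the Galois group is trivial.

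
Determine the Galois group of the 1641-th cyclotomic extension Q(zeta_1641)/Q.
|Gal(Q(zeta_1641)/Q)| = phi(1641) = 1092; group ≅ (Z/1641Z)^* ≅ Z/2Z × Z/546Z

The n-th cyclotomic polynomial Φ_1641(x) is the minimal polynomial of zeta_1641 over Q and has degree phi(1641) = 1092. So Q(zeta_1641) is a degree-1092 Galois extension with Galois group (Z/1641Z)^*. By CRT, (Z/1641Z)^* ≅ (Z/3Z)^* × (Z/547Z)^*. Each prime-power unit group is (Z/3Z)^* ≅ Z/2Z; (Z/547Z)^* ≅ Z/546Z. Hence Gal(Q(zeta_1641)/Q) ≅ Z/2Z × Z/546Z.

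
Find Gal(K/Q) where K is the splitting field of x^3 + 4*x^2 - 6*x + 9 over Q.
Gal(K/Q) = S_3 (symmetric group of order 6)

Compute the discriminant of x^3 + (4)*x^2 + (-6)*x + (9): Δ = -6939. Since Δ is not a rational square, the Galois group is not contained in A_3; it must be the full S_3 (irreducibility of the cubic rules out anything smaller).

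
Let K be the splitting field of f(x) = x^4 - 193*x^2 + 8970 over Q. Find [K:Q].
[K:Q] = 4

f factors as (x^2 - 78)(x^2 - 115); the splitting field is K = Q(sqrt(78), sqrt(115)). Since 78, 115, and 8970 are all non-squares in Q, the three subfields Q(sqrt(78)), Q(sqrt(115)), Q(sqrt(8970)) are distinct degree-2 extensions, so [K:Q] = 4 (Klein four Galois group).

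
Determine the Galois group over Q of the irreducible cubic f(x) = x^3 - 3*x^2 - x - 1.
Gal(K/Q) = S_3 (symmetric group of order 6)

Compute the discriminant of x^3 + (-3)*x^2 + (-1)*x + (-1): Δ = -176. Since Δ is not a rational square, the Galois group is not contained in A_3; it must be the full S_3 (irreducibility of the cubic rules out anything smaller).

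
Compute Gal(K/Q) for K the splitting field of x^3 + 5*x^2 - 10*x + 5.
Gal(K/Q) = S_3 (symmetric group of order 6)

Compute the discriminant of x^3 + (5)*x^2 + (-10)*x + (5): Δ = -1175. Since Δ is not a rational square, the Galois group is not contained in A_3; it must be the full S_3 (irreducibility of the cubic rules out anything smaller).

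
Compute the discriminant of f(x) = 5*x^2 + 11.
Δ = -220

For a quadratic a x^2 + b x + c the discriminant is Δ = b^2 - 4ac = (0)^2 - 4*(5)*(11) = 0 - (220) = -220.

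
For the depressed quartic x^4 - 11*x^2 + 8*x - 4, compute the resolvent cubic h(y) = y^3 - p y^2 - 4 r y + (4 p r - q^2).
h(y) = y^3 + 11*y^2 + 16*y + 112

Identify coefficients: p = -11, q = 8, r = -4.
Plug into h(y) = y^3 - p y^2 - 4 r y + (4 p r - q^2):
  h(y) = y^3 - (-11) y^2 - 4*(-4) y + (4*(-11)*(-4) - (8)^2)
       = y^3 + (11) y^2 + (16) y + (112).
Simplifying: h(y) = y^3 + 11*y^2 + 16*y + 112.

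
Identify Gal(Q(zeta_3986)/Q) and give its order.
|Gal(Q(zeta_3986)/Q)| = phi(3986) = 1992; group ≅ (Z/3986Z)^* ≅ Z/1992Z

The n-th cyclotomic polynomial Φ_3986(x) is the minimal polynomial of zeta_3986 over Q and has degree phi(3986) = 1992. So Q(zeta_3986) is a degree-1992 Galois extension with Galois group (Z/3986Z)^*. By CRT, (Z/3986Z)^* ≅ (Z/2Z)^* × (Z/1993Z)^*. Each prime-power unit group is (Z/2Z)^* ≅ trivial group (order 1); (Z/1993Z)^* ≅ Z/1992Z. Hence Gal(Q(zeta_3986)/Q) ≅ Z/1992Z.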